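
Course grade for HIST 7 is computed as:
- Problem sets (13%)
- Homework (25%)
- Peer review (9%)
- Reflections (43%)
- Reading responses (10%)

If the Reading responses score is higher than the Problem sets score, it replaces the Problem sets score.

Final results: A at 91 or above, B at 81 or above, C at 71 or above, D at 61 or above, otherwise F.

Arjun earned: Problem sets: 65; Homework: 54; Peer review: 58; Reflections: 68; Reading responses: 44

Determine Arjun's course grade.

Reading responses (44) ≤ Problem sets (65), so Problem sets stays at 65.
Weighted total:
  Problem sets 65 × 0.13 = 8.45
  Homework 54 × 0.25 = 13.5
  Peer review 58 × 0.09 = 5.22
  Reflections 68 × 0.43 = 29.24
  Reading responses 44 × 0.1 = 4.4
Sum = 60.81
60.81 < 61 → F

F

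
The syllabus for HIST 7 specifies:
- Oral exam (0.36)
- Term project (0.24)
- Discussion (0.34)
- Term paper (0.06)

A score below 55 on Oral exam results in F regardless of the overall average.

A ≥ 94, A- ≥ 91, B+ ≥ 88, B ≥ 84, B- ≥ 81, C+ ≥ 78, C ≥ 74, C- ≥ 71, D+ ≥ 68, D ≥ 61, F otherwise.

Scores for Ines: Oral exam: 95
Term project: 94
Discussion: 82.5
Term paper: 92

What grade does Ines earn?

B+

Oral exam score 95 ≥ 55: minimum met.
Weighted total:
  Oral exam 95 × 0.36 = 34.2
  Term project 94 × 0.24 = 22.56
  Discussion 82.5 × 0.34 = 28.05
  Term paper 92 × 0.06 = 5.52
Sum = 90.33
90.33 is ≥ 88 and < 91 → B+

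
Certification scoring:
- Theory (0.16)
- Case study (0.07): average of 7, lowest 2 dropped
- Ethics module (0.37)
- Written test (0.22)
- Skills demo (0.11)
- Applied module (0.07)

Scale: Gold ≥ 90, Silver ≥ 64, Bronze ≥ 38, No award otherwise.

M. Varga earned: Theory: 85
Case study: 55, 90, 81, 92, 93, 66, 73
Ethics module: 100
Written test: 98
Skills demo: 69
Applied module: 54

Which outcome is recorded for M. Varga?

Silver

Case study: drop 55, 66 → average of remaining 5 = 429/5 = 85.8
Weighted total:
  Theory 85 × 0.16 = 13.6
  Case study 85.8 × 0.07 = 6.006
  Ethics module 100 × 0.37 = 37
  Written test 98 × 0.22 = 21.56
  Skills demo 69 × 0.11 = 7.59
  Applied module 54 × 0.07 = 3.78
Sum = 89.536
89.536 is ≥ 64 and < 90 → Silver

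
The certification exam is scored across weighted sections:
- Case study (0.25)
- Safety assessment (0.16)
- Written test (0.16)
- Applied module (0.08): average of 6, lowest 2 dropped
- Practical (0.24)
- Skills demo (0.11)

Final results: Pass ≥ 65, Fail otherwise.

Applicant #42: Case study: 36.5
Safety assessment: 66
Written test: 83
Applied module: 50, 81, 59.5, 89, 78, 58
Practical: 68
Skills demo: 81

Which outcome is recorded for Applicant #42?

Applied module: drop 50, 58 → average of remaining 4 = 307.5/4 = 76.875
Weighted total:
  Case study 36.5 × 0.25 = 9.125
  Safety assessment 66 × 0.16 = 10.56
  Written test 83 × 0.16 = 13.28
  Applied module 76.875 × 0.08 = 6.15
  Practical 68 × 0.24 = 16.32
  Skills demo 81 × 0.11 = 8.91
Sum = 64.345
64.345 < 65 → Fail

Fail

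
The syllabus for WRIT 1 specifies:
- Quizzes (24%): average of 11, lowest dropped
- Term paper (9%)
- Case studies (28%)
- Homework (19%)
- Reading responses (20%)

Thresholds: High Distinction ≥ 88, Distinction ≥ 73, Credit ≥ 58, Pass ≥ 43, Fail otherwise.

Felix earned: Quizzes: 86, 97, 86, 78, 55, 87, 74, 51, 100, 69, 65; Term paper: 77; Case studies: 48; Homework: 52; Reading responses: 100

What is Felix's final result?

Credit

Quizzes: drop 51 → average of remaining 10 = 797/10 = 79.7
Weighted total:
  Quizzes 79.7 × 0.24 = 19.128
  Term paper 77 × 0.09 = 6.93
  Case studies 48 × 0.28 = 13.44
  Homework 52 × 0.19 = 9.88
  Reading responses 100 × 0.2 = 20
Sum = 69.378
69.378 is ≥ 58 and < 73 → Credit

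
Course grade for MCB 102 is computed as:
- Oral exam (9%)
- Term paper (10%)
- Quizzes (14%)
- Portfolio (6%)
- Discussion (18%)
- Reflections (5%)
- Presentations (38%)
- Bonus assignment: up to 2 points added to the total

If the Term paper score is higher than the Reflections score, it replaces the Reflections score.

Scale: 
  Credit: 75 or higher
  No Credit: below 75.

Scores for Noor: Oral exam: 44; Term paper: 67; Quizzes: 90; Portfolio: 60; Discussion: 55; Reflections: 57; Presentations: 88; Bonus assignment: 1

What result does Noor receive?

No Credit

Term paper (67) > Reflections (57), so Reflections counts as 67.
Weighted total:
  Oral exam 44 × 0.09 = 3.96
  Term paper 67 × 0.1 = 6.7
  Quizzes 90 × 0.14 = 12.6
  Portfolio 60 × 0.06 = 3.6
  Discussion 55 × 0.18 = 9.9
  Reflections 67 × 0.05 = 3.35
  Presentations 88 × 0.38 = 33.44
Sum = 73.55
Bonus assignment: 73.55 + 1 = 74.55
74.55 < 75 → No Credit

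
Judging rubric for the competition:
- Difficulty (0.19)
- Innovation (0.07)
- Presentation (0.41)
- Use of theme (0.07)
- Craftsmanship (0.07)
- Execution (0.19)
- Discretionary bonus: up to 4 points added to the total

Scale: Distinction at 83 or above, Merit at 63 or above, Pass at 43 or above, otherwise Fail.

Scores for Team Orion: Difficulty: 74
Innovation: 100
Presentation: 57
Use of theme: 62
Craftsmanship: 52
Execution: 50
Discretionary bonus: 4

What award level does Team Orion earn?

Merit

Weighted total:
  Difficulty 74 × 0.19 = 14.06
  Innovation 100 × 0.07 = 7
  Presentation 57 × 0.41 = 23.37
  Use of theme 62 × 0.07 = 4.34
  Craftsmanship 52 × 0.07 = 3.64
  Execution 50 × 0.19 = 9.5
Sum = 61.91
Discretionary bonus: 61.91 + 4 = 65.91
65.91 is ≥ 63 and < 83 → Merit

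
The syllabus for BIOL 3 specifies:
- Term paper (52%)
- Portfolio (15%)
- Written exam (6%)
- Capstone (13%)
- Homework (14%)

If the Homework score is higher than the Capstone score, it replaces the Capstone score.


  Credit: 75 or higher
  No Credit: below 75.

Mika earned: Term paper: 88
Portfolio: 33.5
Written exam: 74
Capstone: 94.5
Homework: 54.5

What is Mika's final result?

Credit

Homework (54.5) ≤ Capstone (94.5), so Capstone stays at 94.5.
Weighted total:
  Term paper 88 × 0.52 = 45.76
  Portfolio 33.5 × 0.15 = 5.025
  Written exam 74 × 0.06 = 4.44
  Capstone 94.5 × 0.13 = 12.285
  Homework 54.5 × 0.14 = 7.63
Sum = 75.14
75.14 ≥ 75 → Credit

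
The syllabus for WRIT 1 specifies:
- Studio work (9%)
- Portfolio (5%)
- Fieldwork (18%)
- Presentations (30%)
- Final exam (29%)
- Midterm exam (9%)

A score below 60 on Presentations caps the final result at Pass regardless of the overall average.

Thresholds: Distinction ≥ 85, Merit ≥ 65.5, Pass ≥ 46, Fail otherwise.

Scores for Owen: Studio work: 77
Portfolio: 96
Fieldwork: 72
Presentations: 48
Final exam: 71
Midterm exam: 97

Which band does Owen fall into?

Pass

Presentations score 48 < 60: minimum not met.
Weighted total:
  Studio work 77 × 0.09 = 6.93
  Portfolio 96 × 0.05 = 4.8
  Fieldwork 72 × 0.18 = 12.96
  Presentations 48 × 0.3 = 14.4
  Final exam 71 × 0.29 = 20.59
  Midterm exam 97 × 0.09 = 8.73
Sum = 68.41
68.41 would be Merit; cap at Pass applies → Pass.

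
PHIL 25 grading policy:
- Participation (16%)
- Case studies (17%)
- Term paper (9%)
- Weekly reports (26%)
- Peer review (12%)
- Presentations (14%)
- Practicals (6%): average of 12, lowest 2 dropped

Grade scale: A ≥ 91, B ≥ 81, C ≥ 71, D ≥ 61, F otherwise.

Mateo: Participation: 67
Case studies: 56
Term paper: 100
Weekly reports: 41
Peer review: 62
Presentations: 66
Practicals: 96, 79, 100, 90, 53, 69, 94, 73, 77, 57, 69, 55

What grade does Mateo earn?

D

Practicals: drop 53, 55 → average of remaining 10 = 804/10 = 80.4
Weighted total:
  Participation 67 × 0.16 = 10.72
  Case studies 56 × 0.17 = 9.52
  Term paper 100 × 0.09 = 9
  Weekly reports 41 × 0.26 = 10.66
  Peer review 62 × 0.12 = 7.44
  Presentations 66 × 0.14 = 9.24
  Practicals 80.4 × 0.06 = 4.824
Sum = 61.404
61.404 is ≥ 61 and < 71 → D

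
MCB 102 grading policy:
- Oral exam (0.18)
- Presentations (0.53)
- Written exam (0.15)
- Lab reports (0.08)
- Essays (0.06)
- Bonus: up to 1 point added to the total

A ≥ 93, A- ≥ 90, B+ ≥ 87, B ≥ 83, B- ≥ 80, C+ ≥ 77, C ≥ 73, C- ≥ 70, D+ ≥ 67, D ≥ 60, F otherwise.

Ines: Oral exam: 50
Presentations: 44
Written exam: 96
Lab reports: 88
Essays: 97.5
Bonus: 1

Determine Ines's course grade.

Weighted total:
  Oral exam 50 × 0.18 = 9
  Presentations 44 × 0.53 = 23.32
  Written exam 96 × 0.15 = 14.4
  Lab reports 88 × 0.08 = 7.04
  Essays 97.5 × 0.06 = 5.85
Sum = 59.61
Bonus: 59.61 + 1 = 60.61
60.61 is ≥ 60 and < 67 → D

D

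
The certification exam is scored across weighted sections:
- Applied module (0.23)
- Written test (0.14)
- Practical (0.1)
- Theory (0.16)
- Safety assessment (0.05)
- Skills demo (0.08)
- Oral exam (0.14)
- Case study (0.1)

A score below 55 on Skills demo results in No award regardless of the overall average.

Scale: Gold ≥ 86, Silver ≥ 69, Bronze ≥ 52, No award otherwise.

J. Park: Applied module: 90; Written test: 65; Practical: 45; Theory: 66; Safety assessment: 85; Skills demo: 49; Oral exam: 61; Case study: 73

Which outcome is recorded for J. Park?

No award

Skills demo score 49 < 55: minimum not met.
Weighted total:
  Applied module 90 × 0.23 = 20.7
  Written test 65 × 0.14 = 9.1
  Practical 45 × 0.1 = 4.5
  Theory 66 × 0.16 = 10.56
  Safety assessment 85 × 0.05 = 4.25
  Skills demo 49 × 0.08 = 3.92
  Oral exam 61 × 0.14 = 8.54
  Case study 73 × 0.1 = 7.3
Sum = 68.87
Because the Skills demo minimum was not met, the result is No award.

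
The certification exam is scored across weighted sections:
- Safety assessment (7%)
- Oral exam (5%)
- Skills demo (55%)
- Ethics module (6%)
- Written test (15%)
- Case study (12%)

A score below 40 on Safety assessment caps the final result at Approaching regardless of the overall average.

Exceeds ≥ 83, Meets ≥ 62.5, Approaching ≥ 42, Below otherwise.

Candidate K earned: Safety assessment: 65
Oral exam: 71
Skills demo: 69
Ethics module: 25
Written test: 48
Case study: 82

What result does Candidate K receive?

Safety assessment score 65 ≥ 40: minimum met.
Weighted total:
  Safety assessment 65 × 0.07 = 4.55
  Oral exam 71 × 0.05 = 3.55
  Skills demo 69 × 0.55 = 37.95
  Ethics module 25 × 0.06 = 1.5
  Written test 48 × 0.15 = 7.2
  Case study 82 × 0.12 = 9.84
Sum = 64.59
64.59 is ≥ 62.5 and < 83 → Meets

Meets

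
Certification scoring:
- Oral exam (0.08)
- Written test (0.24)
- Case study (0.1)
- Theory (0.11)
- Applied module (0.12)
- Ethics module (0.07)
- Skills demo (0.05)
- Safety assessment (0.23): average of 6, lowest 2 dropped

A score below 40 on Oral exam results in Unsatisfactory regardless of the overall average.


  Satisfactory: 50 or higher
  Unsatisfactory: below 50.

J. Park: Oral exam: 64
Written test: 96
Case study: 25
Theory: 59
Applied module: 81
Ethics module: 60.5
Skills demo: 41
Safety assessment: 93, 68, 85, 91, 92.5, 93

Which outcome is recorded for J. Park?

Satisfactory

Safety assessment: drop 68, 85 → average of remaining 4 = 369.5/4 = 92.375
Oral exam score 64 ≥ 40: minimum met.
Weighted total:
  Oral exam 64 × 0.08 = 5.12
  Written test 96 × 0.24 = 23.04
  Case study 25 × 0.1 = 2.5
  Theory 59 × 0.11 = 6.49
  Applied module 81 × 0.12 = 9.72
  Ethics module 60.5 × 0.07 = 4.235
  Skills demo 41 × 0.05 = 2.05
  Safety assessment 92.375 × 0.23 = 21.24625
Sum = 74.40125
74.40125 ≥ 50 → Satisfactory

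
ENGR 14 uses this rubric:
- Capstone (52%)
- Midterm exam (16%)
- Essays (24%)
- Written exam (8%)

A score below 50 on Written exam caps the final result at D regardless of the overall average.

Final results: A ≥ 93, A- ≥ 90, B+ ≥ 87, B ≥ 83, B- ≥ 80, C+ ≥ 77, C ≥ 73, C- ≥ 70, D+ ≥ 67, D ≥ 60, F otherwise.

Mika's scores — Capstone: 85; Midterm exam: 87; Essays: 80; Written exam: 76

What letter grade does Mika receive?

Written exam score 76 ≥ 50: minimum met.
Weighted total:
  Capstone 85 × 0.52 = 44.2
  Midterm exam 87 × 0.16 = 13.92
  Essays 80 × 0.24 = 19.2
  Written exam 76 × 0.08 = 6.08
Sum = 83.4
83.4 is ≥ 83 and < 87 → B

B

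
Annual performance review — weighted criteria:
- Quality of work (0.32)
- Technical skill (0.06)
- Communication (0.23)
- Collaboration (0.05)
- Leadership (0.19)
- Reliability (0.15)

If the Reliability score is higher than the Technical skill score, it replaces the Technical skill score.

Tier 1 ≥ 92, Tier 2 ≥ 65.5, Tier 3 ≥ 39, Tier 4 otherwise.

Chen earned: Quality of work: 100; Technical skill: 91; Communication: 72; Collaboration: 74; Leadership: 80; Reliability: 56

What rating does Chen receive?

Tier 2

Reliability (56) ≤ Technical skill (91), so Technical skill stays at 91.
Weighted total:
  Quality of work 100 × 0.32 = 32
  Technical skill 91 × 0.06 = 5.46
  Communication 72 × 0.23 = 16.56
  Collaboration 74 × 0.05 = 3.7
  Leadership 80 × 0.19 = 15.2
  Reliability 56 × 0.15 = 8.4
Sum = 81.32
81.32 is ≥ 65.5 and < 92 → Tier 2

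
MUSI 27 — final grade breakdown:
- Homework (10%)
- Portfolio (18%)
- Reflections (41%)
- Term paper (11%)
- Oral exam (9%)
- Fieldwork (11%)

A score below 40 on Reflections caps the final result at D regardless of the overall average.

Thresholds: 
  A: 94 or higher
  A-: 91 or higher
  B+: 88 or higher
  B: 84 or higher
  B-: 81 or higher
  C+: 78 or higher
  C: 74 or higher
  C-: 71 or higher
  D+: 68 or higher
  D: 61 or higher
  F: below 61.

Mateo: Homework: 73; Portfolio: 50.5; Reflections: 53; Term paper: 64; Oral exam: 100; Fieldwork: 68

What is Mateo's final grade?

Reflections score 53 ≥ 40: minimum met.
Weighted total:
  Homework 73 × 0.1 = 7.3
  Portfolio 50.5 × 0.18 = 9.09
  Reflections 53 × 0.41 = 21.73
  Term paper 64 × 0.11 = 7.04
  Oral exam 100 × 0.09 = 9
  Fieldwork 68 × 0.11 = 7.48
Sum = 61.64
61.64 is ≥ 61 and < 68 → D

D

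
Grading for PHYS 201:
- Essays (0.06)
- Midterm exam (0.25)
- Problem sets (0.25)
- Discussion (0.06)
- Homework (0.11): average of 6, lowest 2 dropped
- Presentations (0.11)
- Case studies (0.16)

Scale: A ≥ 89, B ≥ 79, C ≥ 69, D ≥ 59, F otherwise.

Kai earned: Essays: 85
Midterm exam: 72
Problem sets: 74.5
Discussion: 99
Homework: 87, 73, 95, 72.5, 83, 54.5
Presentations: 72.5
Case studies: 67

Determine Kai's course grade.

C

Homework: drop 54.5, 72.5 → average of remaining 4 = 338/4 = 84.5
Weighted total:
  Essays 85 × 0.06 = 5.1
  Midterm exam 72 × 0.25 = 18
  Problem sets 74.5 × 0.25 = 18.625
  Discussion 99 × 0.06 = 5.94
  Homework 84.5 × 0.11 = 9.295
  Presentations 72.5 × 0.11 = 7.975
  Case studies 67 × 0.16 = 10.72
Sum = 75.655
75.655 is ≥ 69 and < 79 → C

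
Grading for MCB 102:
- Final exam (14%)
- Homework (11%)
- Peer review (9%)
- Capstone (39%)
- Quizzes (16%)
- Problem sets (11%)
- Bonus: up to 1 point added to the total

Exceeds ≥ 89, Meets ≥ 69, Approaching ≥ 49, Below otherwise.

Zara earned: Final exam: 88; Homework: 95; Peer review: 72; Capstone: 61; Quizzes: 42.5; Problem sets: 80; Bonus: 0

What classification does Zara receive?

Approaching

Weighted total:
  Final exam 88 × 0.14 = 12.32
  Homework 95 × 0.11 = 10.45
  Peer review 72 × 0.09 = 6.48
  Capstone 61 × 0.39 = 23.79
  Quizzes 42.5 × 0.16 = 6.8
  Problem sets 80 × 0.11 = 8.8
Sum = 68.64
Bonus: 68.64 + 0 = 68.64
68.64 is ≥ 49 and < 69 → Approaching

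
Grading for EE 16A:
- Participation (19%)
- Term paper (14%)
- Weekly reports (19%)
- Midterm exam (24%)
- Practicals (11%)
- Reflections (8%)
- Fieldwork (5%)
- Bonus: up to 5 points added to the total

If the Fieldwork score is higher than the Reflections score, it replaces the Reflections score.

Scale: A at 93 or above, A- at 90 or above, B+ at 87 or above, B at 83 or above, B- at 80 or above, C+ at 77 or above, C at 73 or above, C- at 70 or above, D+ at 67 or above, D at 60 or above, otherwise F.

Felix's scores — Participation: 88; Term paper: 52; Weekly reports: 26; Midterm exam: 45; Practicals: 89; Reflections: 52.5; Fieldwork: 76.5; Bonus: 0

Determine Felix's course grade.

F

Fieldwork (76.5) > Reflections (52.5), so Reflections counts as 76.5.
Weighted total:
  Participation 88 × 0.19 = 16.72
  Term paper 52 × 0.14 = 7.28
  Weekly reports 26 × 0.19 = 4.94
  Midterm exam 45 × 0.24 = 10.8
  Practicals 89 × 0.11 = 9.79
  Reflections 76.5 × 0.08 = 6.12
  Fieldwork 76.5 × 0.05 = 3.825
Sum = 59.475
Bonus: 59.475 + 0 = 59.475
59.475 < 60 → F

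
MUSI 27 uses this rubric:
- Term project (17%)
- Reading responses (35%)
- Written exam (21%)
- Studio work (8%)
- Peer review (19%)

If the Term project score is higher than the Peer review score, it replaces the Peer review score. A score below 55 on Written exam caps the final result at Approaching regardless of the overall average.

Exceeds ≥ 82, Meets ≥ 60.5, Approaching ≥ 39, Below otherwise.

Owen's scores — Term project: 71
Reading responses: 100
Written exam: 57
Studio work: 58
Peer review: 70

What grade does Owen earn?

Term project (71) > Peer review (70), so Peer review counts as 71.
Written exam score 57 ≥ 55: minimum met.
Weighted total:
  Term project 71 × 0.17 = 12.07
  Reading responses 100 × 0.35 = 35
  Written exam 57 × 0.21 = 11.97
  Studio work 58 × 0.08 = 4.64
  Peer review 71 × 0.19 = 13.49
Sum = 77.17
77.17 is ≥ 60.5 and < 82 → Meets

Meets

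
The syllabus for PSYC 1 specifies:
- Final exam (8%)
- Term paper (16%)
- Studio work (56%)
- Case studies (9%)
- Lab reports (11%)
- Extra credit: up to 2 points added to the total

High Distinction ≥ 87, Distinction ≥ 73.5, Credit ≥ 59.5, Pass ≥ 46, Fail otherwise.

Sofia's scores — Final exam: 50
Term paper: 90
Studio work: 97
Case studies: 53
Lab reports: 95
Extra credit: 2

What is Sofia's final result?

Weighted total:
  Final exam 50 × 0.08 = 4
  Term paper 90 × 0.16 = 14.4
  Studio work 97 × 0.56 = 54.32
  Case studies 53 × 0.09 = 4.77
  Lab reports 95 × 0.11 = 10.45
Sum = 87.94
Extra credit: 87.94 + 2 = 89.94
89.94 ≥ 87 → High Distinction

High Distinction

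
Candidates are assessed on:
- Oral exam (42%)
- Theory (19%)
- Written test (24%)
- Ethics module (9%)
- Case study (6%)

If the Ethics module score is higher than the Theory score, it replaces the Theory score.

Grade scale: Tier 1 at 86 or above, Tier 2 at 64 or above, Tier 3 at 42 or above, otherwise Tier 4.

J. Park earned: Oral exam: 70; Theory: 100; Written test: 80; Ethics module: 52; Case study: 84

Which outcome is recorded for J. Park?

Tier 2

Ethics module (52) ≤ Theory (100), so Theory stays at 100.
Weighted total:
  Oral exam 70 × 0.42 = 29.4
  Theory 100 × 0.19 = 19
  Written test 80 × 0.24 = 19.2
  Ethics module 52 × 0.09 = 4.68
  Case study 84 × 0.06 = 5.04
Sum = 77.32
77.32 is ≥ 64 and < 86 → Tier 2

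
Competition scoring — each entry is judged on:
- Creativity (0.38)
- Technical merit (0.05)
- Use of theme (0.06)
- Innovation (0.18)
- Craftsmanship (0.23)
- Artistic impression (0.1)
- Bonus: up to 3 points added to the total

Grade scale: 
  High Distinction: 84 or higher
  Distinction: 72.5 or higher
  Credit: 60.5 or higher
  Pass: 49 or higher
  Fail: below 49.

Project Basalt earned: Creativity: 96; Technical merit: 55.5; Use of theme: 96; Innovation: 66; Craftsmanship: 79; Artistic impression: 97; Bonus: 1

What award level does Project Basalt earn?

Weighted total:
  Creativity 96 × 0.38 = 36.48
  Technical merit 55.5 × 0.05 = 2.775
  Use of theme 96 × 0.06 = 5.76
  Innovation 66 × 0.18 = 11.88
  Craftsmanship 79 × 0.23 = 18.17
  Artistic impression 97 × 0.1 = 9.7
Sum = 84.765
Bonus: 84.765 + 1 = 85.765
85.765 ≥ 84 → High Distinction

High Distinction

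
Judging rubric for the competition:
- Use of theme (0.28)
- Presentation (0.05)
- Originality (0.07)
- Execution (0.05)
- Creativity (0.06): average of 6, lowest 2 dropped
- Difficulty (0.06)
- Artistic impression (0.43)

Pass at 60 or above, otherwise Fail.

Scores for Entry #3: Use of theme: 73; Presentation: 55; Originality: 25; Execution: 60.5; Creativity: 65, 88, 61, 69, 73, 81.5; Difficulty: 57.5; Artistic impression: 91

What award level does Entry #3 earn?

Creativity: drop 61, 65 → average of remaining 4 = 311.5/4 = 77.875
Weighted total:
  Use of theme 73 × 0.28 = 20.44
  Presentation 55 × 0.05 = 2.75
  Originality 25 × 0.07 = 1.75
  Execution 60.5 × 0.05 = 3.025
  Creativity 77.875 × 0.06 = 4.6725
  Difficulty 57.5 × 0.06 = 3.45
  Artistic impression 91 × 0.43 = 39.13
Sum = 75.2175
75.2175 ≥ 60 → Pass

Pass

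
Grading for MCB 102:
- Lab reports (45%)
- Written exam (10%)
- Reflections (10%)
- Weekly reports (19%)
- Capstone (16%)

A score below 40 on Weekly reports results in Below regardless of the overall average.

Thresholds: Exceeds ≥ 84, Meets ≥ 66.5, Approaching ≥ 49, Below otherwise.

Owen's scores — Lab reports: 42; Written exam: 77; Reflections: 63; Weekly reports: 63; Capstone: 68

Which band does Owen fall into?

Weekly reports score 63 ≥ 40: minimum met.
Weighted total:
  Lab reports 42 × 0.45 = 18.9
  Written exam 77 × 0.1 = 7.7
  Reflections 63 × 0.1 = 6.3
  Weekly reports 63 × 0.19 = 11.97
  Capstone 68 × 0.16 = 10.88
Sum = 55.75
55.75 is ≥ 49 and < 66.5 → Approaching

Approaching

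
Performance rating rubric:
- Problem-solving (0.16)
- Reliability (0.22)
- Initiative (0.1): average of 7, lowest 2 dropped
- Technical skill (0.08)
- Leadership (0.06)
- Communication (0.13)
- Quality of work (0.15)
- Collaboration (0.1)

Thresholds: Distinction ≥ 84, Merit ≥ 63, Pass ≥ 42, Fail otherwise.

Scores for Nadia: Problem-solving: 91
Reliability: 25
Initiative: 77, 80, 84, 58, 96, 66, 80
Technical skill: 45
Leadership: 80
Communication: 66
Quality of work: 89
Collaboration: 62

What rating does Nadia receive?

Merit

Initiative: drop 58, 66 → average of remaining 5 = 417/5 = 83.4
Weighted total:
  Problem-solving 91 × 0.16 = 14.56
  Reliability 25 × 0.22 = 5.5
  Initiative 83.4 × 0.1 = 8.34
  Technical skill 45 × 0.08 = 3.6
  Leadership 80 × 0.06 = 4.8
  Communication 66 × 0.13 = 8.58
  Quality of work 89 × 0.15 = 13.35
  Collaboration 62 × 0.1 = 6.2
Sum = 64.93
64.93 is ≥ 63 and < 84 → Merit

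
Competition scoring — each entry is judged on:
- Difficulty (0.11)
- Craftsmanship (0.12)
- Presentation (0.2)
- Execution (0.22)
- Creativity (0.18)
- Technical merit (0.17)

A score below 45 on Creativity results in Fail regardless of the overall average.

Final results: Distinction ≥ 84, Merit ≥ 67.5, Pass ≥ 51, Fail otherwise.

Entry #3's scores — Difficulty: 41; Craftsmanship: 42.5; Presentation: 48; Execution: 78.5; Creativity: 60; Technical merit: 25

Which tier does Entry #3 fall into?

Pass

Creativity score 60 ≥ 45: minimum met.
Weighted total:
  Difficulty 41 × 0.11 = 4.51
  Craftsmanship 42.5 × 0.12 = 5.1
  Presentation 48 × 0.2 = 9.6
  Execution 78.5 × 0.22 = 17.27
  Creativity 60 × 0.18 = 10.8
  Technical merit 25 × 0.17 = 4.25
Sum = 51.53
51.53 is ≥ 51 and < 67.5 → Pass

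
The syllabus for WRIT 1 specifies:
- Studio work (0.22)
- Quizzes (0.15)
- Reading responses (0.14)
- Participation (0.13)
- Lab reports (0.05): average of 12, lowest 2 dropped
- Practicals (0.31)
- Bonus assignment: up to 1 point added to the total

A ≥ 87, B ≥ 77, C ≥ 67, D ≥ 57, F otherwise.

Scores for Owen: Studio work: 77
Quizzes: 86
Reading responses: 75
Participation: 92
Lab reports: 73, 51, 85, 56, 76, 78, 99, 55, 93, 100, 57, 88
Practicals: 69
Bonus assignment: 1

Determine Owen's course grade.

B

Lab reports: drop 51, 55 → average of remaining 10 = 805/10 = 80.5
Weighted total:
  Studio work 77 × 0.22 = 16.94
  Quizzes 86 × 0.15 = 12.9
  Reading responses 75 × 0.14 = 10.5
  Participation 92 × 0.13 = 11.96
  Lab reports 80.5 × 0.05 = 4.025
  Practicals 69 × 0.31 = 21.39
Sum = 77.715
Bonus assignment: 77.715 + 1 = 78.715
78.715 is ≥ 77 and < 87 → B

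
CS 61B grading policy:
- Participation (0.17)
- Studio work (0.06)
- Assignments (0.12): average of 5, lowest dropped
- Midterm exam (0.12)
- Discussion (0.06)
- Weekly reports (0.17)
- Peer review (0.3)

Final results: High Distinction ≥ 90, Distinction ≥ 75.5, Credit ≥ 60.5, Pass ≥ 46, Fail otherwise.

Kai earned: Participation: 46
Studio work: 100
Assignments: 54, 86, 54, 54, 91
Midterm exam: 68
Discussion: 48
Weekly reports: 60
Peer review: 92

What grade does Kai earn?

Credit

Assignments: drop 54 → average of remaining 4 = 285/4 = 71.25
Weighted total:
  Participation 46 × 0.17 = 7.82
  Studio work 100 × 0.06 = 6
  Assignments 71.25 × 0.12 = 8.55
  Midterm exam 68 × 0.12 = 8.16
  Discussion 48 × 0.06 = 2.88
  Weekly reports 60 × 0.17 = 10.2
  Peer review 92 × 0.3 = 27.6
Sum = 71.21
71.21 is ≥ 60.5 and < 75.5 → Credit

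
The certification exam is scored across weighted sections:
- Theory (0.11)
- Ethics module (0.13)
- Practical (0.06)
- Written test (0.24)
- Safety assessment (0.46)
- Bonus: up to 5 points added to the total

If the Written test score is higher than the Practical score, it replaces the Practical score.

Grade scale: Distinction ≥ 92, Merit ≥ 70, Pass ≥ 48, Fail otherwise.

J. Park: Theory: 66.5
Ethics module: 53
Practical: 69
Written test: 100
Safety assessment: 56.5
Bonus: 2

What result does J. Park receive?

Merit

Written test (100) > Practical (69), so Practical counts as 100.
Weighted total:
  Theory 66.5 × 0.11 = 7.315
  Ethics module 53 × 0.13 = 6.89
  Practical 100 × 0.06 = 6
  Written test 100 × 0.24 = 24
  Safety assessment 56.5 × 0.46 = 25.99
Sum = 70.195
Bonus: 70.195 + 2 = 72.195
72.195 is ≥ 70 and < 92 → Merit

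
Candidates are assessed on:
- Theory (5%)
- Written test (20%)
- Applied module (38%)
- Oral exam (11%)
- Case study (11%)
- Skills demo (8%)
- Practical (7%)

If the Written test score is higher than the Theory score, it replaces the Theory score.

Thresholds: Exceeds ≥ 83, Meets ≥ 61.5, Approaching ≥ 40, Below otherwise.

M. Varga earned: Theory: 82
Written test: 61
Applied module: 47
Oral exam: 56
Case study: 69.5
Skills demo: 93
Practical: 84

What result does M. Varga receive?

Written test (61) ≤ Theory (82), so Theory stays at 82.
Weighted total:
  Theory 82 × 0.05 = 4.1
  Written test 61 × 0.2 = 12.2
  Applied module 47 × 0.38 = 17.86
  Oral exam 56 × 0.11 = 6.16
  Case study 69.5 × 0.11 = 7.645
  Skills demo 93 × 0.08 = 7.44
  Practical 84 × 0.07 = 5.88
Sum = 61.285
61.285 is ≥ 40 and < 61.5 → Approaching

Approaching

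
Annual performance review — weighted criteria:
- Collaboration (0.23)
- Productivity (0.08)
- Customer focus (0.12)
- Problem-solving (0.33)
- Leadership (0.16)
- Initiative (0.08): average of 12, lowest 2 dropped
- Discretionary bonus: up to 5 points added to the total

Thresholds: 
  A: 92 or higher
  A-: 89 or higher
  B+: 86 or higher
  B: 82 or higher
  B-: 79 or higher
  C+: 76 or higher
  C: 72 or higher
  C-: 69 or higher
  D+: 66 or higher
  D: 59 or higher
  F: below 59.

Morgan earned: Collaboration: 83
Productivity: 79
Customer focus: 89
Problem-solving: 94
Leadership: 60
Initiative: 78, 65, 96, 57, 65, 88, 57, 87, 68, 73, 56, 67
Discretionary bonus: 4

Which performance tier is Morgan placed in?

Initiative: drop 56, 57 → average of remaining 10 = 744/10 = 74.4
Weighted total:
  Collaboration 83 × 0.23 = 19.09
  Productivity 79 × 0.08 = 6.32
  Customer focus 89 × 0.12 = 10.68
  Problem-solving 94 × 0.33 = 31.02
  Leadership 60 × 0.16 = 9.6
  Initiative 74.4 × 0.08 = 5.952
Sum = 82.662
Discretionary bonus: 82.662 + 4 = 86.662
86.662 is ≥ 86 and < 89 → B+

B+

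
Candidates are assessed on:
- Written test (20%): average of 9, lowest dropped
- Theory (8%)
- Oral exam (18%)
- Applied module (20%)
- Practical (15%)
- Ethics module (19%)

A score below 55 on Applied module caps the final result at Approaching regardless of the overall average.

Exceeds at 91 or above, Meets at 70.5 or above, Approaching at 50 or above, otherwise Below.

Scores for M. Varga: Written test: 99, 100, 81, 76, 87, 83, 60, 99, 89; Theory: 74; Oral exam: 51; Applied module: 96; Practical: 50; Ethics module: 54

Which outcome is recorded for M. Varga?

Written test: drop 60 → average of remaining 8 = 714/8 = 89.25
Applied module score 96 ≥ 55: minimum met.
Weighted total:
  Written test 89.25 × 0.2 = 17.85
  Theory 74 × 0.08 = 5.92
  Oral exam 51 × 0.18 = 9.18
  Applied module 96 × 0.2 = 19.2
  Practical 50 × 0.15 = 7.5
  Ethics module 54 × 0.19 = 10.26
Sum = 69.91
69.91 is ≥ 50 and < 70.5 → Approaching

Approaching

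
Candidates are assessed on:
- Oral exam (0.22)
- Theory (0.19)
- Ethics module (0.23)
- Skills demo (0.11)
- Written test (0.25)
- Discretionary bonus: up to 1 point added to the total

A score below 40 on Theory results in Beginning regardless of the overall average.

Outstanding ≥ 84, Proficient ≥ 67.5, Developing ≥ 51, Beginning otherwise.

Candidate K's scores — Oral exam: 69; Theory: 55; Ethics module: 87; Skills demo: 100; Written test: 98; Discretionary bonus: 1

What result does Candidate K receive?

Proficient

Theory score 55 ≥ 40: minimum met.
Weighted total:
  Oral exam 69 × 0.22 = 15.18
  Theory 55 × 0.19 = 10.45
  Ethics module 87 × 0.23 = 20.01
  Skills demo 100 × 0.11 = 11
  Written test 98 × 0.25 = 24.5
Sum = 81.14
Discretionary bonus: 81.14 + 1 = 82.14
82.14 is ≥ 67.5 and < 84 → Proficient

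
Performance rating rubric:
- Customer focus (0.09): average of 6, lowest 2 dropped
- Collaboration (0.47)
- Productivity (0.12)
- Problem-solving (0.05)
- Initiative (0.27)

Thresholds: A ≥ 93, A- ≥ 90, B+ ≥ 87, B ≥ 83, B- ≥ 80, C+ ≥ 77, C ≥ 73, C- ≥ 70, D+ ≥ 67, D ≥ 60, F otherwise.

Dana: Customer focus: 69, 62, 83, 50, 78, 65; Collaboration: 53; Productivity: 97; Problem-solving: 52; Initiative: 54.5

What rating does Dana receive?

Customer focus: drop 50, 62 → average of remaining 4 = 295/4 = 73.75
Weighted total:
  Customer focus 73.75 × 0.09 = 6.6375
  Collaboration 53 × 0.47 = 24.91
  Productivity 97 × 0.12 = 11.64
  Problem-solving 52 × 0.05 = 2.6
  Initiative 54.5 × 0.27 = 14.715
Sum = 60.5025
60.5025 is ≥ 60 and < 67 → D

D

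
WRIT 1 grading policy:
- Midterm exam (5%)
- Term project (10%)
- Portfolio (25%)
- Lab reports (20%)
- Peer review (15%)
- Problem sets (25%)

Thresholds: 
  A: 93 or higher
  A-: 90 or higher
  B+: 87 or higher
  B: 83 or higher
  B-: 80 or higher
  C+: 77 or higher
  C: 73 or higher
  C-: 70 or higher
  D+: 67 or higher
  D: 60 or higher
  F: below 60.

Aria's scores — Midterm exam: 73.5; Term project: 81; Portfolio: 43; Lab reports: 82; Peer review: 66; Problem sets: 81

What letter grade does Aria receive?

D+

Weighted total:
  Midterm exam 73.5 × 0.05 = 3.675
  Term project 81 × 0.1 = 8.1
  Portfolio 43 × 0.25 = 10.75
  Lab reports 82 × 0.2 = 16.4
  Peer review 66 × 0.15 = 9.9
  Problem sets 81 × 0.25 = 20.25
Sum = 69.075
69.075 is ≥ 67 and < 70 → D+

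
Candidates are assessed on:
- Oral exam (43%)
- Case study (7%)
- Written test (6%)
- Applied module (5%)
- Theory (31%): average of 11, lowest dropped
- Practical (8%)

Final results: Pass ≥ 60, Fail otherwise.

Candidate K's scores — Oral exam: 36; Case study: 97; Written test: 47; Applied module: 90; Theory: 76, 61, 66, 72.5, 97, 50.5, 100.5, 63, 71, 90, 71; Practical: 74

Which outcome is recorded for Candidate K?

Fail

Theory: drop 50.5 → average of remaining 10 = 768/10 = 76.8
Weighted total:
  Oral exam 36 × 0.43 = 15.48
  Case study 97 × 0.07 = 6.79
  Written test 47 × 0.06 = 2.82
  Applied module 90 × 0.05 = 4.5
  Theory 76.8 × 0.31 = 23.808
  Practical 74 × 0.08 = 5.92
Sum = 59.318
59.318 < 60 → Fail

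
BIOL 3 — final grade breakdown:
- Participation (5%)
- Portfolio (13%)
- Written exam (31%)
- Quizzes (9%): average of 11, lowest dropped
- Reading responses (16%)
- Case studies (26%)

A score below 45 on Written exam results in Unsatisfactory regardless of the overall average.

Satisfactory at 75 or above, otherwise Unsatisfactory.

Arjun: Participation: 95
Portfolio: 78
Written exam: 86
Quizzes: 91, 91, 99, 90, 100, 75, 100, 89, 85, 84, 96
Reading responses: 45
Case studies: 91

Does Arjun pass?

Satisfactory

Quizzes: drop 75 → average of remaining 10 = 925/10 = 92.5
Written exam score 86 ≥ 45: minimum met.
Weighted total:
  Participation 95 × 0.05 = 4.75
  Portfolio 78 × 0.13 = 10.14
  Written exam 86 × 0.31 = 26.66
  Quizzes 92.5 × 0.09 = 8.325
  Reading responses 45 × 0.16 = 7.2
  Case studies 91 × 0.26 = 23.66
Sum = 80.735
80.735 ≥ 75 → Satisfactory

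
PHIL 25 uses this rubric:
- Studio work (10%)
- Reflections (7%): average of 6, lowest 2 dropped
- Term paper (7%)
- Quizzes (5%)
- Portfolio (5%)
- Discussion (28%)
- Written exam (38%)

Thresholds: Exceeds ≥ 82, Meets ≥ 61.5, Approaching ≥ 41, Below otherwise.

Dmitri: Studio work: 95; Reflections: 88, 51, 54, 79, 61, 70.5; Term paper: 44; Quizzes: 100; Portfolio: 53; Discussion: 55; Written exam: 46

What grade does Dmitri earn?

Approaching

Reflections: drop 51, 54 → average of remaining 4 = 298.5/4 = 74.625
Weighted total:
  Studio work 95 × 0.1 = 9.5
  Reflections 74.625 × 0.07 = 5.22375
  Term paper 44 × 0.07 = 3.08
  Quizzes 100 × 0.05 = 5
  Portfolio 53 × 0.05 = 2.65
  Discussion 55 × 0.28 = 15.4
  Written exam 46 × 0.38 = 17.48
Sum = 58.33375
58.33375 is ≥ 41 and < 61.5 → Approaching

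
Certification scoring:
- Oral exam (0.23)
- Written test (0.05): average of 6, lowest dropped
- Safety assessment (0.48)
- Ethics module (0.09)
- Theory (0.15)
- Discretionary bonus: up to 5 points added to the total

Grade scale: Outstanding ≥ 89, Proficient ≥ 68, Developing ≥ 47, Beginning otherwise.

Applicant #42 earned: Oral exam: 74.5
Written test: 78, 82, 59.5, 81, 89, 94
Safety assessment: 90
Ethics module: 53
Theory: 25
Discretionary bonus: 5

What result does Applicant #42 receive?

Proficient

Written test: drop 59.5 → average of remaining 5 = 424/5 = 84.8
Weighted total:
  Oral exam 74.5 × 0.23 = 17.135
  Written test 84.8 × 0.05 = 4.24
  Safety assessment 90 × 0.48 = 43.2
  Ethics module 53 × 0.09 = 4.77
  Theory 25 × 0.15 = 3.75
Sum = 73.095
Discretionary bonus: 73.095 + 5 = 78.095
78.095 is ≥ 68 and < 89 → Proficient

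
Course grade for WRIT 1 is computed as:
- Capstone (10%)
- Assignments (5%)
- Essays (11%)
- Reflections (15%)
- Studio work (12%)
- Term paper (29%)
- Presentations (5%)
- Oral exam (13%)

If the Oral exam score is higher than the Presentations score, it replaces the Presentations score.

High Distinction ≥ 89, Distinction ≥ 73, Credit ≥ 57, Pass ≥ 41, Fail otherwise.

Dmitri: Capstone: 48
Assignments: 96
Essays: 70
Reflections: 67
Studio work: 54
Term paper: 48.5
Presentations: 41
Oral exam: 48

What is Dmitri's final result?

Pass

Oral exam (48) > Presentations (41), so Presentations counts as 48.
Weighted total:
  Capstone 48 × 0.1 = 4.8
  Assignments 96 × 0.05 = 4.8
  Essays 70 × 0.11 = 7.7
  Reflections 67 × 0.15 = 10.05
  Studio work 54 × 0.12 = 6.48
  Term paper 48.5 × 0.29 = 14.065
  Presentations 48 × 0.05 = 2.4
  Oral exam 48 × 0.13 = 6.24
Sum = 56.535
56.535 is ≥ 41 and < 57 → Pass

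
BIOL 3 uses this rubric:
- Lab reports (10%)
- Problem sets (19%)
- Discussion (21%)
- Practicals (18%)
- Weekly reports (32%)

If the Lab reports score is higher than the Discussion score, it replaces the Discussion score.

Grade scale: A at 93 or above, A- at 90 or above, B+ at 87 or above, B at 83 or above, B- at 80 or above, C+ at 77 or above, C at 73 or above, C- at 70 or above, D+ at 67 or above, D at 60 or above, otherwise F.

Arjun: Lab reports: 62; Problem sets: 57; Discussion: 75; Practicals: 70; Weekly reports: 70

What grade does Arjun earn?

Lab reports (62) ≤ Discussion (75), so Discussion stays at 75.
Weighted total:
  Lab reports 62 × 0.1 = 6.2
  Problem sets 57 × 0.19 = 10.83
  Discussion 75 × 0.21 = 15.75
  Practicals 70 × 0.18 = 12.6
  Weekly reports 70 × 0.32 = 22.4
Sum = 67.78
67.78 is ≥ 67 and < 70 → D+

D+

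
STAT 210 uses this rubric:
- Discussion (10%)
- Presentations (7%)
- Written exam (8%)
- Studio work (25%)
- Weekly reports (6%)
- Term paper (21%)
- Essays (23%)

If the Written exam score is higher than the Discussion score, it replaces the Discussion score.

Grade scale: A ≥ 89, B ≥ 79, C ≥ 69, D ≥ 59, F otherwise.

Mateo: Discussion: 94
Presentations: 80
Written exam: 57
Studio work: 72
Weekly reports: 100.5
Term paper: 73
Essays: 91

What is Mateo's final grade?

B

Written exam (57) ≤ Discussion (94), so Discussion stays at 94.
Weighted total:
  Discussion 94 × 0.1 = 9.4
  Presentations 80 × 0.07 = 5.6
  Written exam 57 × 0.08 = 4.56
  Studio work 72 × 0.25 = 18
  Weekly reports 100.5 × 0.06 = 6.03
  Term paper 73 × 0.21 = 15.33
  Essays 91 × 0.23 = 20.93
Sum = 79.85
79.85 is ≥ 79 and < 89 → B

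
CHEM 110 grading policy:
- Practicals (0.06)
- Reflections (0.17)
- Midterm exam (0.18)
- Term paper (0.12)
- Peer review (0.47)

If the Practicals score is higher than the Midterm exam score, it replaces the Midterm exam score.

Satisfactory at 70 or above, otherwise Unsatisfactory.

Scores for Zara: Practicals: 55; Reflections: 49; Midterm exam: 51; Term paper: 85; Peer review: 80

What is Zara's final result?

Practicals (55) > Midterm exam (51), so Midterm exam counts as 55.
Weighted total:
  Practicals 55 × 0.06 = 3.3
  Reflections 49 × 0.17 = 8.33
  Midterm exam 55 × 0.18 = 9.9
  Term paper 85 × 0.12 = 10.2
  Peer review 80 × 0.47 = 37.6
Sum = 69.33
69.33 < 70 → Unsatisfactory

Unsatisfactory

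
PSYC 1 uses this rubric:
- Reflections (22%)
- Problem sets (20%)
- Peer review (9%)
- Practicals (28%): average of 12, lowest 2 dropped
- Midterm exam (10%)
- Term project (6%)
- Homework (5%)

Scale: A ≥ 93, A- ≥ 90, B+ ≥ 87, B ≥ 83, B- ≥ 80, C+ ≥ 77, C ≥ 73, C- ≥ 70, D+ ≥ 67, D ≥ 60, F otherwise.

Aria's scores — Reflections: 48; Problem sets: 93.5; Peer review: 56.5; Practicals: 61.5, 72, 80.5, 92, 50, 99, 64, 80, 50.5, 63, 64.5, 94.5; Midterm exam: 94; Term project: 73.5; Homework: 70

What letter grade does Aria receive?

C

Practicals: drop 50, 50.5 → average of remaining 10 = 771/10 = 77.1
Weighted total:
  Reflections 48 × 0.22 = 10.56
  Problem sets 93.5 × 0.2 = 18.7
  Peer review 56.5 × 0.09 = 5.085
  Practicals 77.1 × 0.28 = 21.588
  Midterm exam 94 × 0.1 = 9.4
  Term project 73.5 × 0.06 = 4.41
  Homework 70 × 0.05 = 3.5
Sum = 73.243
73.243 is ≥ 73 and < 77 → C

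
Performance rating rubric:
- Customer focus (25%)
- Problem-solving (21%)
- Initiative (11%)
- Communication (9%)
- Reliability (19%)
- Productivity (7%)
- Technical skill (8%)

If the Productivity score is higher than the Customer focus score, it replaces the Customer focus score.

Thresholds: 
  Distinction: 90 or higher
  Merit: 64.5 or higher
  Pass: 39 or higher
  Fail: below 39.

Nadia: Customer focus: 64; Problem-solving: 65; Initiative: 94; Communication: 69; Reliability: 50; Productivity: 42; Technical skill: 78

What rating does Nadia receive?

Productivity (42) ≤ Customer focus (64), so Customer focus stays at 64.
Weighted total:
  Customer focus 64 × 0.25 = 16
  Problem-solving 65 × 0.21 = 13.65
  Initiative 94 × 0.11 = 10.34
  Communication 69 × 0.09 = 6.21
  Reliability 50 × 0.19 = 9.5
  Productivity 42 × 0.07 = 2.94
  Technical skill 78 × 0.08 = 6.24
Sum = 64.88
64.88 is ≥ 64.5 and < 90 → Merit

Merit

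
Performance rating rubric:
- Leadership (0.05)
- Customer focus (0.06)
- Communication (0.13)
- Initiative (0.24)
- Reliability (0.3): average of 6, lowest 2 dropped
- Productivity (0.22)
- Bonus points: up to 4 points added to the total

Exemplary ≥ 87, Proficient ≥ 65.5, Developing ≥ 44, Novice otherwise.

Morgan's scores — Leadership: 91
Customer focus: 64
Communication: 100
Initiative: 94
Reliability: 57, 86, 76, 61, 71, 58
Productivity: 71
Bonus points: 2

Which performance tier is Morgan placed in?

Reliability: drop 57, 58 → average of remaining 4 = 294/4 = 73.5
Weighted total:
  Leadership 91 × 0.05 = 4.55
  Customer focus 64 × 0.06 = 3.84
  Communication 100 × 0.13 = 13
  Initiative 94 × 0.24 = 22.56
  Reliability 73.5 × 0.3 = 22.05
  Productivity 71 × 0.22 = 15.62
Sum = 81.62
Bonus points: 81.62 + 2 = 83.62
83.62 is ≥ 65.5 and < 87 → Proficient

Proficient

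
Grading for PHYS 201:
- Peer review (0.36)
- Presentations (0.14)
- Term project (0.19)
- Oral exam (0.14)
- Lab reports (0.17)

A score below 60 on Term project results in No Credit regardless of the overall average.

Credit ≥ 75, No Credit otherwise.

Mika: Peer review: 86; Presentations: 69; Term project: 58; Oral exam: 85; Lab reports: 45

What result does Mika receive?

Term project score 58 < 60: minimum not met.
Weighted total:
  Peer review 86 × 0.36 = 30.96
  Presentations 69 × 0.14 = 9.66
  Term project 58 × 0.19 = 11.02
  Oral exam 85 × 0.14 = 11.9
  Lab reports 45 × 0.17 = 7.65
Sum = 71.19
Because the Term project minimum was not met, the result is No Credit.

No Credit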